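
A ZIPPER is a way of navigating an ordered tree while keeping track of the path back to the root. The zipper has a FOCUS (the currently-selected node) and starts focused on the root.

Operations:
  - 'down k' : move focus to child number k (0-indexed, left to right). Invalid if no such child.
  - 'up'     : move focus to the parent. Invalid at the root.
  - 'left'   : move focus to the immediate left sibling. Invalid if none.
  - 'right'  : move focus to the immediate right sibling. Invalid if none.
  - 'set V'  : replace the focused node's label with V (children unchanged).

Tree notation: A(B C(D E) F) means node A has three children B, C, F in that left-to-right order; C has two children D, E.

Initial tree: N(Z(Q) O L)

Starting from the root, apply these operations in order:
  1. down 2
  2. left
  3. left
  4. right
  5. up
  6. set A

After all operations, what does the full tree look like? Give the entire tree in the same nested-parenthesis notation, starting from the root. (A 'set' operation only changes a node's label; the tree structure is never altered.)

Step 1 (down 2): focus=L path=2 depth=1 children=[] left=['Z', 'O'] right=[] parent=N
Step 2 (left): focus=O path=1 depth=1 children=[] left=['Z'] right=['L'] parent=N
Step 3 (left): focus=Z path=0 depth=1 children=['Q'] left=[] right=['O', 'L'] parent=N
Step 4 (right): focus=O path=1 depth=1 children=[] left=['Z'] right=['L'] parent=N
Step 5 (up): focus=N path=root depth=0 children=['Z', 'O', 'L'] (at root)
Step 6 (set A): focus=A path=root depth=0 children=['Z', 'O', 'L'] (at root)

Answer: A(Z(Q) O L)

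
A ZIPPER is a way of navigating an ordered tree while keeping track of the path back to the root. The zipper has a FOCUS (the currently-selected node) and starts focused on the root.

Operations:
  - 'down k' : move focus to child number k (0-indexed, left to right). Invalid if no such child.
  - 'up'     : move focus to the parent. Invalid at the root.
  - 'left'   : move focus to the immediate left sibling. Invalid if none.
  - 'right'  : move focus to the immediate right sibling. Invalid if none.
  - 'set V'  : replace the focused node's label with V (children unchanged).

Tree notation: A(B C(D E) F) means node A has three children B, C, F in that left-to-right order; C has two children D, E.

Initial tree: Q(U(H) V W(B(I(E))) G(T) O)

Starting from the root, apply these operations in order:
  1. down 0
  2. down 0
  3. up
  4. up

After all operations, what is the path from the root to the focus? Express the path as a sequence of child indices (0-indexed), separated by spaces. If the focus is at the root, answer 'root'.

Answer: root

Derivation:
Step 1 (down 0): focus=U path=0 depth=1 children=['H'] left=[] right=['V', 'W', 'G', 'O'] parent=Q
Step 2 (down 0): focus=H path=0/0 depth=2 children=[] left=[] right=[] parent=U
Step 3 (up): focus=U path=0 depth=1 children=['H'] left=[] right=['V', 'W', 'G', 'O'] parent=Q
Step 4 (up): focus=Q path=root depth=0 children=['U', 'V', 'W', 'G', 'O'] (at root)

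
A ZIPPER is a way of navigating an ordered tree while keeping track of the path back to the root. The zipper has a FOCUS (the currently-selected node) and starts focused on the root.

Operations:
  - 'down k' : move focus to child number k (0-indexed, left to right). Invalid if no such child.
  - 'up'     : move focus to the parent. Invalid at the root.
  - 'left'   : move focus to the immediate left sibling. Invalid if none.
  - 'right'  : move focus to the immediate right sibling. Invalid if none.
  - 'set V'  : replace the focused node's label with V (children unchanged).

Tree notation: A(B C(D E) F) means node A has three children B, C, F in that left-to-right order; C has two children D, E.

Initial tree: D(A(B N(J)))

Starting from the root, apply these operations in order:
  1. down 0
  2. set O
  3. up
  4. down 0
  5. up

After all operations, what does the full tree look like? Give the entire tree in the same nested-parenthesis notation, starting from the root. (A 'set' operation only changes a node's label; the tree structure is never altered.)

Answer: D(O(B N(J)))

Derivation:
Step 1 (down 0): focus=A path=0 depth=1 children=['B', 'N'] left=[] right=[] parent=D
Step 2 (set O): focus=O path=0 depth=1 children=['B', 'N'] left=[] right=[] parent=D
Step 3 (up): focus=D path=root depth=0 children=['O'] (at root)
Step 4 (down 0): focus=O path=0 depth=1 children=['B', 'N'] left=[] right=[] parent=D
Step 5 (up): focus=D path=root depth=0 children=['O'] (at root)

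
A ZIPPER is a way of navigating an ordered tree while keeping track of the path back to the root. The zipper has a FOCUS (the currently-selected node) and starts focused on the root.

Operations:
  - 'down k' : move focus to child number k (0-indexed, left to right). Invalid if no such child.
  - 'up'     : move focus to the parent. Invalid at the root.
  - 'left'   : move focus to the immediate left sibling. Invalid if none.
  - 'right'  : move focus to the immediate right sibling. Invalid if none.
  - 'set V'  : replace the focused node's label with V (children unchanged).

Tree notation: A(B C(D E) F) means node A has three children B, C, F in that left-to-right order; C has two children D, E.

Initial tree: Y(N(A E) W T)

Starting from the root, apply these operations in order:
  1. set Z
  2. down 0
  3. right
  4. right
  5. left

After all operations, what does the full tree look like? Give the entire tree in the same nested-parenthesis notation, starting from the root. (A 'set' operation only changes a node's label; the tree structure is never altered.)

Answer: Z(N(A E) W T)

Derivation:
Step 1 (set Z): focus=Z path=root depth=0 children=['N', 'W', 'T'] (at root)
Step 2 (down 0): focus=N path=0 depth=1 children=['A', 'E'] left=[] right=['W', 'T'] parent=Z
Step 3 (right): focus=W path=1 depth=1 children=[] left=['N'] right=['T'] parent=Z
Step 4 (right): focus=T path=2 depth=1 children=[] left=['N', 'W'] right=[] parent=Z
Step 5 (left): focus=W path=1 depth=1 children=[] left=['N'] right=['T'] parent=Z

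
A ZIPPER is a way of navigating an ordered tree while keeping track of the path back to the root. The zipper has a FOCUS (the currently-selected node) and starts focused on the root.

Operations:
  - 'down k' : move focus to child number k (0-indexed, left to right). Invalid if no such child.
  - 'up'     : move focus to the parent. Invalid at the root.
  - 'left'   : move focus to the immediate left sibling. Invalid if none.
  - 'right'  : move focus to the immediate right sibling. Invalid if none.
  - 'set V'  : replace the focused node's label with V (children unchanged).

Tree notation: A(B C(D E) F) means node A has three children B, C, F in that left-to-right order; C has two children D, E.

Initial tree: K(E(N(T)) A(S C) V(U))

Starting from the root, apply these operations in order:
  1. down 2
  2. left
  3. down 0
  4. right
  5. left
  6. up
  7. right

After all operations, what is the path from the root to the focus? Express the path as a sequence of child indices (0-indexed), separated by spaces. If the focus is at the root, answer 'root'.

Step 1 (down 2): focus=V path=2 depth=1 children=['U'] left=['E', 'A'] right=[] parent=K
Step 2 (left): focus=A path=1 depth=1 children=['S', 'C'] left=['E'] right=['V'] parent=K
Step 3 (down 0): focus=S path=1/0 depth=2 children=[] left=[] right=['C'] parent=A
Step 4 (right): focus=C path=1/1 depth=2 children=[] left=['S'] right=[] parent=A
Step 5 (left): focus=S path=1/0 depth=2 children=[] left=[] right=['C'] parent=A
Step 6 (up): focus=A path=1 depth=1 children=['S', 'C'] left=['E'] right=['V'] parent=K
Step 7 (right): focus=V path=2 depth=1 children=['U'] left=['E', 'A'] right=[] parent=K

Answer: 2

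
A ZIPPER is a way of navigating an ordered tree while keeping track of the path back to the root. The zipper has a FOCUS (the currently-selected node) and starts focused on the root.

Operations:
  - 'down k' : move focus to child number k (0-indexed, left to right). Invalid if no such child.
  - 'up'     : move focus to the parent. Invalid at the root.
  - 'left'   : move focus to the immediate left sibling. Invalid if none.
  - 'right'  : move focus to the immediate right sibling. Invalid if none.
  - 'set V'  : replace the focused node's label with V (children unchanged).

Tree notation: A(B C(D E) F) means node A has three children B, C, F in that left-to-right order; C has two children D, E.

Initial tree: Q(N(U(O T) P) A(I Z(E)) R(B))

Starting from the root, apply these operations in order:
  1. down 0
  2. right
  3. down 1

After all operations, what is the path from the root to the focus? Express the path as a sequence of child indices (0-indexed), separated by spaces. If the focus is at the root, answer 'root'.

Answer: 1 1

Derivation:
Step 1 (down 0): focus=N path=0 depth=1 children=['U', 'P'] left=[] right=['A', 'R'] parent=Q
Step 2 (right): focus=A path=1 depth=1 children=['I', 'Z'] left=['N'] right=['R'] parent=Q
Step 3 (down 1): focus=Z path=1/1 depth=2 children=['E'] left=['I'] right=[] parent=A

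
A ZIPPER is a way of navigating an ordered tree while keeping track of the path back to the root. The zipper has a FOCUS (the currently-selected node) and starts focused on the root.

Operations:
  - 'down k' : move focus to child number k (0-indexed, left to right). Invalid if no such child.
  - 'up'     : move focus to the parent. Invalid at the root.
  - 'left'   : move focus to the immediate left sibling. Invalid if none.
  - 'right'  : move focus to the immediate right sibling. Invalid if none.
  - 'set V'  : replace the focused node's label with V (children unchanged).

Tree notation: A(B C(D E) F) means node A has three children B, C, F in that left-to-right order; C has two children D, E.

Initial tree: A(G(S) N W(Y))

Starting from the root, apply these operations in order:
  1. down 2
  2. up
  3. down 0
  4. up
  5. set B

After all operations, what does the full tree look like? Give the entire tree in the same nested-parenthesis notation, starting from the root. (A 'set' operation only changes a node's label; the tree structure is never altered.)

Step 1 (down 2): focus=W path=2 depth=1 children=['Y'] left=['G', 'N'] right=[] parent=A
Step 2 (up): focus=A path=root depth=0 children=['G', 'N', 'W'] (at root)
Step 3 (down 0): focus=G path=0 depth=1 children=['S'] left=[] right=['N', 'W'] parent=A
Step 4 (up): focus=A path=root depth=0 children=['G', 'N', 'W'] (at root)
Step 5 (set B): focus=B path=root depth=0 children=['G', 'N', 'W'] (at root)

Answer: B(G(S) N W(Y))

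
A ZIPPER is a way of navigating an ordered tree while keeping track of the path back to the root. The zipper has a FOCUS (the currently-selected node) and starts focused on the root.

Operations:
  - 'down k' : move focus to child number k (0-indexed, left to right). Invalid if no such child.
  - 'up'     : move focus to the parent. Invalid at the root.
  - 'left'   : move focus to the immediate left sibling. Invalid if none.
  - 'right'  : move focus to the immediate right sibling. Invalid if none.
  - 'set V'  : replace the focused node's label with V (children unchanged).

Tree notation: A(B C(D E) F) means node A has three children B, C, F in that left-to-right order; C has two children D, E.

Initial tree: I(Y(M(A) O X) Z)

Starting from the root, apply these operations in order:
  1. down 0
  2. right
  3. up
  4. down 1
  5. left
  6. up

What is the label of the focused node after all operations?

Answer: I

Derivation:
Step 1 (down 0): focus=Y path=0 depth=1 children=['M', 'O', 'X'] left=[] right=['Z'] parent=I
Step 2 (right): focus=Z path=1 depth=1 children=[] left=['Y'] right=[] parent=I
Step 3 (up): focus=I path=root depth=0 children=['Y', 'Z'] (at root)
Step 4 (down 1): focus=Z path=1 depth=1 children=[] left=['Y'] right=[] parent=I
Step 5 (left): focus=Y path=0 depth=1 children=['M', 'O', 'X'] left=[] right=['Z'] parent=I
Step 6 (up): focus=I path=root depth=0 children=['Y', 'Z'] (at root)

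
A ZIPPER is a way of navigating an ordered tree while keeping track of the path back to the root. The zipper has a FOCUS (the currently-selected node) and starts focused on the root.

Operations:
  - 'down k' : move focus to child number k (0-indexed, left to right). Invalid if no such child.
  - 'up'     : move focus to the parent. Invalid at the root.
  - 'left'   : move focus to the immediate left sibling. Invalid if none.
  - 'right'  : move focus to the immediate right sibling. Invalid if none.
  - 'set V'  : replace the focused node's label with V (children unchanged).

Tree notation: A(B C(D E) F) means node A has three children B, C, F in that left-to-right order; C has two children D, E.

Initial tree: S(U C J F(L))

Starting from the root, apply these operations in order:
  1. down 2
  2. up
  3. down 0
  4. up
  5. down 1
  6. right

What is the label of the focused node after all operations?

Answer: J

Derivation:
Step 1 (down 2): focus=J path=2 depth=1 children=[] left=['U', 'C'] right=['F'] parent=S
Step 2 (up): focus=S path=root depth=0 children=['U', 'C', 'J', 'F'] (at root)
Step 3 (down 0): focus=U path=0 depth=1 children=[] left=[] right=['C', 'J', 'F'] parent=S
Step 4 (up): focus=S path=root depth=0 children=['U', 'C', 'J', 'F'] (at root)
Step 5 (down 1): focus=C path=1 depth=1 children=[] left=['U'] right=['J', 'F'] parent=S
Step 6 (right): focus=J path=2 depth=1 children=[] left=['U', 'C'] right=['F'] parent=S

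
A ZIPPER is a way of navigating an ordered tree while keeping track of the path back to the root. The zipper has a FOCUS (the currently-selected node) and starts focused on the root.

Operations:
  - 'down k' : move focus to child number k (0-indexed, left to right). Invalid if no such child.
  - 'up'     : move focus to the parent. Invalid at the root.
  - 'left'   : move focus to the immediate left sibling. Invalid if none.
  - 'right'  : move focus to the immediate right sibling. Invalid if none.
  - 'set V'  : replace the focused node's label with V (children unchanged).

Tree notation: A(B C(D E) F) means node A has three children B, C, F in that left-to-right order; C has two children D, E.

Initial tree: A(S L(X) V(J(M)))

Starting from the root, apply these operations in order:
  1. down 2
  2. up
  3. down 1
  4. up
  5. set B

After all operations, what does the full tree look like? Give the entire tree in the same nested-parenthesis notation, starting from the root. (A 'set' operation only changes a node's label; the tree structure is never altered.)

Step 1 (down 2): focus=V path=2 depth=1 children=['J'] left=['S', 'L'] right=[] parent=A
Step 2 (up): focus=A path=root depth=0 children=['S', 'L', 'V'] (at root)
Step 3 (down 1): focus=L path=1 depth=1 children=['X'] left=['S'] right=['V'] parent=A
Step 4 (up): focus=A path=root depth=0 children=['S', 'L', 'V'] (at root)
Step 5 (set B): focus=B path=root depth=0 children=['S', 'L', 'V'] (at root)

Answer: B(S L(X) V(J(M)))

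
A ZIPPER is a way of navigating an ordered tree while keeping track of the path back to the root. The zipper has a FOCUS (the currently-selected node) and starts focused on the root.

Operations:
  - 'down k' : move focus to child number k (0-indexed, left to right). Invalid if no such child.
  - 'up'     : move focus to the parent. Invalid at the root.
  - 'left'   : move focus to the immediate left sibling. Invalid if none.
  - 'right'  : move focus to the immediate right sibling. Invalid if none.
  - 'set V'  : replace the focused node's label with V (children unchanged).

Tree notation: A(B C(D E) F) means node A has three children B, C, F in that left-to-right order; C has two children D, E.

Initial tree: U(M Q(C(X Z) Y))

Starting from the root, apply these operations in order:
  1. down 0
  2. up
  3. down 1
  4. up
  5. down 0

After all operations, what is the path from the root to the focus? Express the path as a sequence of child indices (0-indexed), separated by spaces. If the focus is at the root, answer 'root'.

Answer: 0

Derivation:
Step 1 (down 0): focus=M path=0 depth=1 children=[] left=[] right=['Q'] parent=U
Step 2 (up): focus=U path=root depth=0 children=['M', 'Q'] (at root)
Step 3 (down 1): focus=Q path=1 depth=1 children=['C', 'Y'] left=['M'] right=[] parent=U
Step 4 (up): focus=U path=root depth=0 children=['M', 'Q'] (at root)
Step 5 (down 0): focus=M path=0 depth=1 children=[] left=[] right=['Q'] parent=U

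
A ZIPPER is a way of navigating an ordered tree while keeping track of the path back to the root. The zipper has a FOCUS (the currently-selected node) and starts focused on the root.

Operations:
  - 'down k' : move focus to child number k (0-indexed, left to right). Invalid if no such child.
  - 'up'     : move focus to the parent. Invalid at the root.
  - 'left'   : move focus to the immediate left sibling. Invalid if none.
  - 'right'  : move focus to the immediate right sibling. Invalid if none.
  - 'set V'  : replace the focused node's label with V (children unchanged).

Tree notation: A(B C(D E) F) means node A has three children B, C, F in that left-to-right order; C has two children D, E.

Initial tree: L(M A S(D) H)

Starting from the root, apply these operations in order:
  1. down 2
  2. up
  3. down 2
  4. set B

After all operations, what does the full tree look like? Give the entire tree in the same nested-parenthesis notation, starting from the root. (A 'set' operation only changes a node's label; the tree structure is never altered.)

Step 1 (down 2): focus=S path=2 depth=1 children=['D'] left=['M', 'A'] right=['H'] parent=L
Step 2 (up): focus=L path=root depth=0 children=['M', 'A', 'S', 'H'] (at root)
Step 3 (down 2): focus=S path=2 depth=1 children=['D'] left=['M', 'A'] right=['H'] parent=L
Step 4 (set B): focus=B path=2 depth=1 children=['D'] left=['M', 'A'] right=['H'] parent=L

Answer: L(M A B(D) H)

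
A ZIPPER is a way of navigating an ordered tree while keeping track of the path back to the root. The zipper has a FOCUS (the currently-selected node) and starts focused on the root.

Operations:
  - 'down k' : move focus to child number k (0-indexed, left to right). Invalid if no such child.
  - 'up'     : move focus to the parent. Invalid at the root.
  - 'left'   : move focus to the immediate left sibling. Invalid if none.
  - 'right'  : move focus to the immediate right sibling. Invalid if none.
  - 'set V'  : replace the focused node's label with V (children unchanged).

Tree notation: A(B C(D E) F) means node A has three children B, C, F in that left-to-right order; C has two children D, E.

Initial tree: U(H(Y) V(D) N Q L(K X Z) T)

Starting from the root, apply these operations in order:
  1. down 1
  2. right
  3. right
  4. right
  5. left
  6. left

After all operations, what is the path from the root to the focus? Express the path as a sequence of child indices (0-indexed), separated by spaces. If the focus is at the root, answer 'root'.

Step 1 (down 1): focus=V path=1 depth=1 children=['D'] left=['H'] right=['N', 'Q', 'L', 'T'] parent=U
Step 2 (right): focus=N path=2 depth=1 children=[] left=['H', 'V'] right=['Q', 'L', 'T'] parent=U
Step 3 (right): focus=Q path=3 depth=1 children=[] left=['H', 'V', 'N'] right=['L', 'T'] parent=U
Step 4 (right): focus=L path=4 depth=1 children=['K', 'X', 'Z'] left=['H', 'V', 'N', 'Q'] right=['T'] parent=U
Step 5 (left): focus=Q path=3 depth=1 children=[] left=['H', 'V', 'N'] right=['L', 'T'] parent=U
Step 6 (left): focus=N path=2 depth=1 children=[] left=['H', 'V'] right=['Q', 'L', 'T'] parent=U

Answer: 2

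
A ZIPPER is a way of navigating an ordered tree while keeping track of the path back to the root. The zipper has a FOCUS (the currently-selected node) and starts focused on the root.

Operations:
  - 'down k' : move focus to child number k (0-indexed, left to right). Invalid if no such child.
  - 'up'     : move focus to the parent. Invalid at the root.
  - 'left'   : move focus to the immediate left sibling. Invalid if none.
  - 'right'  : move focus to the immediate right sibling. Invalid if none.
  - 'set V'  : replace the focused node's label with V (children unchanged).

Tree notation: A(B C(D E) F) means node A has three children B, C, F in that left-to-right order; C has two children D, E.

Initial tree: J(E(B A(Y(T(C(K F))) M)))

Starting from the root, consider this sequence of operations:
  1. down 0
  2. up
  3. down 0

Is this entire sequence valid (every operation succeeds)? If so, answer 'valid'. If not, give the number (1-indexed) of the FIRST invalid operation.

Answer: valid

Derivation:
Step 1 (down 0): focus=E path=0 depth=1 children=['B', 'A'] left=[] right=[] parent=J
Step 2 (up): focus=J path=root depth=0 children=['E'] (at root)
Step 3 (down 0): focus=E path=0 depth=1 children=['B', 'A'] left=[] right=[] parent=J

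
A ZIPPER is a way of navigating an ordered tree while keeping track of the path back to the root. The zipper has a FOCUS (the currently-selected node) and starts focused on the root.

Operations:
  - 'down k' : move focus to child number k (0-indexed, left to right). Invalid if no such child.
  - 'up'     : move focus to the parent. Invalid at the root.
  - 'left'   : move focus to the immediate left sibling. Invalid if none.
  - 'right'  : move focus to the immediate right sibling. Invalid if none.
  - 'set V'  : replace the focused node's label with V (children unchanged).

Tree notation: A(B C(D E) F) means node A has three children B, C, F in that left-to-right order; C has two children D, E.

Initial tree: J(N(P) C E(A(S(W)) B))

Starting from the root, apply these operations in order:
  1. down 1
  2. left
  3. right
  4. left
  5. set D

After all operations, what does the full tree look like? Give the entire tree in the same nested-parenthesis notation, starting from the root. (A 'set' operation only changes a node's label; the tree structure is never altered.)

Step 1 (down 1): focus=C path=1 depth=1 children=[] left=['N'] right=['E'] parent=J
Step 2 (left): focus=N path=0 depth=1 children=['P'] left=[] right=['C', 'E'] parent=J
Step 3 (right): focus=C path=1 depth=1 children=[] left=['N'] right=['E'] parent=J
Step 4 (left): focus=N path=0 depth=1 children=['P'] left=[] right=['C', 'E'] parent=J
Step 5 (set D): focus=D path=0 depth=1 children=['P'] left=[] right=['C', 'E'] parent=J

Answer: J(D(P) C E(A(S(W)) B))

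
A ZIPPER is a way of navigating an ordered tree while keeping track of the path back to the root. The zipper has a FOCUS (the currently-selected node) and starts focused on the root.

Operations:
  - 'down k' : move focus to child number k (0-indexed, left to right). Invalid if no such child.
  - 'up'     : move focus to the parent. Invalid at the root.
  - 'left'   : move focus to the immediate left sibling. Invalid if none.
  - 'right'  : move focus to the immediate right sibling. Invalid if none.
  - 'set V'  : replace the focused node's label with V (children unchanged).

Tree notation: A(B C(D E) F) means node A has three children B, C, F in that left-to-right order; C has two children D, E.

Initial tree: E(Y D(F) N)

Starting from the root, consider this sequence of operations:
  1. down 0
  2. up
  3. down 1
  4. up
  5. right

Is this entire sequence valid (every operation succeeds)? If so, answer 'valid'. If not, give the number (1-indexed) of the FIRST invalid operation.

Step 1 (down 0): focus=Y path=0 depth=1 children=[] left=[] right=['D', 'N'] parent=E
Step 2 (up): focus=E path=root depth=0 children=['Y', 'D', 'N'] (at root)
Step 3 (down 1): focus=D path=1 depth=1 children=['F'] left=['Y'] right=['N'] parent=E
Step 4 (up): focus=E path=root depth=0 children=['Y', 'D', 'N'] (at root)
Step 5 (right): INVALID

Answer: 5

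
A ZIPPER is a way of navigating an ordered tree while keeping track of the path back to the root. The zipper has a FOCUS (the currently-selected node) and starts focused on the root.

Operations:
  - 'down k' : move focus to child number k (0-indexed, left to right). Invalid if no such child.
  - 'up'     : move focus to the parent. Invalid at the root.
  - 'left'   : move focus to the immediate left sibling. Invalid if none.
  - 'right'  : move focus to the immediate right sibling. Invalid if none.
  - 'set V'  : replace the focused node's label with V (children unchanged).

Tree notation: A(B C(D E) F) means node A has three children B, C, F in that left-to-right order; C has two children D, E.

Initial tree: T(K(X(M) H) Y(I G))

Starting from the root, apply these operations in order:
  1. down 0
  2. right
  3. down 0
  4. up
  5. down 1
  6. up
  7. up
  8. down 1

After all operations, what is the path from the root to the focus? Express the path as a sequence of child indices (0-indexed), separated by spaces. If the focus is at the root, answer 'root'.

Answer: 1

Derivation:
Step 1 (down 0): focus=K path=0 depth=1 children=['X', 'H'] left=[] right=['Y'] parent=T
Step 2 (right): focus=Y path=1 depth=1 children=['I', 'G'] left=['K'] right=[] parent=T
Step 3 (down 0): focus=I path=1/0 depth=2 children=[] left=[] right=['G'] parent=Y
Step 4 (up): focus=Y path=1 depth=1 children=['I', 'G'] left=['K'] right=[] parent=T
Step 5 (down 1): focus=G path=1/1 depth=2 children=[] left=['I'] right=[] parent=Y
Step 6 (up): focus=Y path=1 depth=1 children=['I', 'G'] left=['K'] right=[] parent=T
Step 7 (up): focus=T path=root depth=0 children=['K', 'Y'] (at root)
Step 8 (down 1): focus=Y path=1 depth=1 children=['I', 'G'] left=['K'] right=[] parent=T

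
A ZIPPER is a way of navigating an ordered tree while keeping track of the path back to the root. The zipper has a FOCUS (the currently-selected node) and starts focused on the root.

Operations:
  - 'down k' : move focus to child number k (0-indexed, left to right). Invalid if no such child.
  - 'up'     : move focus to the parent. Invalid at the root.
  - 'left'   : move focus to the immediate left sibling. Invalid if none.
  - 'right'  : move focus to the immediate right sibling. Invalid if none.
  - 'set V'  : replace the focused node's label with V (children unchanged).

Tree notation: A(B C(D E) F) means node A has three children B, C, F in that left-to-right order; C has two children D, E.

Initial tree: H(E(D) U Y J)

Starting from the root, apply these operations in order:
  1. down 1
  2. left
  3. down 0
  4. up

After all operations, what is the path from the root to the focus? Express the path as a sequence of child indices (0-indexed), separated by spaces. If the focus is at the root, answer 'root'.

Answer: 0

Derivation:
Step 1 (down 1): focus=U path=1 depth=1 children=[] left=['E'] right=['Y', 'J'] parent=H
Step 2 (left): focus=E path=0 depth=1 children=['D'] left=[] right=['U', 'Y', 'J'] parent=H
Step 3 (down 0): focus=D path=0/0 depth=2 children=[] left=[] right=[] parent=E
Step 4 (up): focus=E path=0 depth=1 children=['D'] left=[] right=['U', 'Y', 'J'] parent=H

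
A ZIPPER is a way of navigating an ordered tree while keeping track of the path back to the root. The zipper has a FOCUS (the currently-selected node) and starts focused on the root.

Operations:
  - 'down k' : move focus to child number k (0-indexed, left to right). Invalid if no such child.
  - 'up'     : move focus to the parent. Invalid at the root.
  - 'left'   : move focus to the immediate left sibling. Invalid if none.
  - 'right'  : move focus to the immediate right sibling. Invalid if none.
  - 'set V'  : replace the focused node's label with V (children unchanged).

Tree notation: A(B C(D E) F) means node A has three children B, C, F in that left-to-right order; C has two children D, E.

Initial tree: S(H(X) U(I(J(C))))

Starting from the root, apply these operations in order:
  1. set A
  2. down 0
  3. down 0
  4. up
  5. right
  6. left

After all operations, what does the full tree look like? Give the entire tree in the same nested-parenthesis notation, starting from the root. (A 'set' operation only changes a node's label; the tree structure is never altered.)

Answer: A(H(X) U(I(J(C))))

Derivation:
Step 1 (set A): focus=A path=root depth=0 children=['H', 'U'] (at root)
Step 2 (down 0): focus=H path=0 depth=1 children=['X'] left=[] right=['U'] parent=A
Step 3 (down 0): focus=X path=0/0 depth=2 children=[] left=[] right=[] parent=H
Step 4 (up): focus=H path=0 depth=1 children=['X'] left=[] right=['U'] parent=A
Step 5 (right): focus=U path=1 depth=1 children=['I'] left=['H'] right=[] parent=A
Step 6 (left): focus=H path=0 depth=1 children=['X'] left=[] right=['U'] parent=A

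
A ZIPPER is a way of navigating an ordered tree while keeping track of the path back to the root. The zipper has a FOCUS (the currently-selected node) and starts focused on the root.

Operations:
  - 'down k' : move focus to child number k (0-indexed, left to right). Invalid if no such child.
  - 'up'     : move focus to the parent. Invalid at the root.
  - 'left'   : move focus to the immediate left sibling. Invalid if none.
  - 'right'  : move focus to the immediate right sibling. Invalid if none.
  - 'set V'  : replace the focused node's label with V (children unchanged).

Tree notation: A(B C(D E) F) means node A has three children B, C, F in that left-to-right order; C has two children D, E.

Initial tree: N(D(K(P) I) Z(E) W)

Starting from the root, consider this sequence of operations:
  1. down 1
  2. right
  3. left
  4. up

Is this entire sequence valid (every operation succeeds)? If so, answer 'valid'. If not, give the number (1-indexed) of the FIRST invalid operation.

Step 1 (down 1): focus=Z path=1 depth=1 children=['E'] left=['D'] right=['W'] parent=N
Step 2 (right): focus=W path=2 depth=1 children=[] left=['D', 'Z'] right=[] parent=N
Step 3 (left): focus=Z path=1 depth=1 children=['E'] left=['D'] right=['W'] parent=N
Step 4 (up): focus=N path=root depth=0 children=['D', 'Z', 'W'] (at root)

Answer: valid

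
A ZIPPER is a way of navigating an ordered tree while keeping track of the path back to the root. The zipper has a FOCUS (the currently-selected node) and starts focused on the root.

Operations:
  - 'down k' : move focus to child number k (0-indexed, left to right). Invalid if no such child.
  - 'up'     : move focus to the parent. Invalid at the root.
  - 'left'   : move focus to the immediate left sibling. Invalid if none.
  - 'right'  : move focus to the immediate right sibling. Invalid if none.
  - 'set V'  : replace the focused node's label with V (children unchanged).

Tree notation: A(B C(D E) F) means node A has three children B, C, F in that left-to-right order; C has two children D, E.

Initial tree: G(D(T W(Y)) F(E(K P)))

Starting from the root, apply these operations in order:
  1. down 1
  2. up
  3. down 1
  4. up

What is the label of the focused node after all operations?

Step 1 (down 1): focus=F path=1 depth=1 children=['E'] left=['D'] right=[] parent=G
Step 2 (up): focus=G path=root depth=0 children=['D', 'F'] (at root)
Step 3 (down 1): focus=F path=1 depth=1 children=['E'] left=['D'] right=[] parent=G
Step 4 (up): focus=G path=root depth=0 children=['D', 'F'] (at root)

Answer: G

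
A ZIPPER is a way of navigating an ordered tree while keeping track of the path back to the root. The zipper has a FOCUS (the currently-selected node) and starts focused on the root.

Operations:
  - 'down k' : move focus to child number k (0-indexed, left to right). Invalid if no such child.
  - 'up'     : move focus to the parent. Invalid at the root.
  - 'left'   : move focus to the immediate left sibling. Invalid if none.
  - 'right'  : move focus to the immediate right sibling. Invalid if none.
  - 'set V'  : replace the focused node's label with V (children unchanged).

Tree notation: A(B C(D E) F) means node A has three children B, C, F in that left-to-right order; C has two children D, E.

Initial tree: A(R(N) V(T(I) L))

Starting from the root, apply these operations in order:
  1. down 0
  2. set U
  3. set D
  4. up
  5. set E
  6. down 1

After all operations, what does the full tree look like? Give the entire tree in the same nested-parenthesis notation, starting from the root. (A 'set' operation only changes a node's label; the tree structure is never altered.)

Answer: E(D(N) V(T(I) L))

Derivation:
Step 1 (down 0): focus=R path=0 depth=1 children=['N'] left=[] right=['V'] parent=A
Step 2 (set U): focus=U path=0 depth=1 children=['N'] left=[] right=['V'] parent=A
Step 3 (set D): focus=D path=0 depth=1 children=['N'] left=[] right=['V'] parent=A
Step 4 (up): focus=A path=root depth=0 children=['D', 'V'] (at root)
Step 5 (set E): focus=E path=root depth=0 children=['D', 'V'] (at root)
Step 6 (down 1): focus=V path=1 depth=1 children=['T', 'L'] left=['D'] right=[] parent=E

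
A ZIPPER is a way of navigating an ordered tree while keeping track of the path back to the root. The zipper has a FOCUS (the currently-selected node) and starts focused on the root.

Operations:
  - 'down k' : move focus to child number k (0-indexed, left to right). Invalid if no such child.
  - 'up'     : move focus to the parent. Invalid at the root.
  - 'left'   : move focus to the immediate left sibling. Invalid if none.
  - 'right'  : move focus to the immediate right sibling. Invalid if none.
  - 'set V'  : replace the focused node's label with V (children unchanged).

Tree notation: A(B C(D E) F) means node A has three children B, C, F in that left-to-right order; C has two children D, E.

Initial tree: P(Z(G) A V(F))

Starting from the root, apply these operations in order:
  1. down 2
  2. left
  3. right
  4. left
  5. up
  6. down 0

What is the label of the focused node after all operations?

Step 1 (down 2): focus=V path=2 depth=1 children=['F'] left=['Z', 'A'] right=[] parent=P
Step 2 (left): focus=A path=1 depth=1 children=[] left=['Z'] right=['V'] parent=P
Step 3 (right): focus=V path=2 depth=1 children=['F'] left=['Z', 'A'] right=[] parent=P
Step 4 (left): focus=A path=1 depth=1 children=[] left=['Z'] right=['V'] parent=P
Step 5 (up): focus=P path=root depth=0 children=['Z', 'A', 'V'] (at root)
Step 6 (down 0): focus=Z path=0 depth=1 children=['G'] left=[] right=['A', 'V'] parent=P

Answer: Z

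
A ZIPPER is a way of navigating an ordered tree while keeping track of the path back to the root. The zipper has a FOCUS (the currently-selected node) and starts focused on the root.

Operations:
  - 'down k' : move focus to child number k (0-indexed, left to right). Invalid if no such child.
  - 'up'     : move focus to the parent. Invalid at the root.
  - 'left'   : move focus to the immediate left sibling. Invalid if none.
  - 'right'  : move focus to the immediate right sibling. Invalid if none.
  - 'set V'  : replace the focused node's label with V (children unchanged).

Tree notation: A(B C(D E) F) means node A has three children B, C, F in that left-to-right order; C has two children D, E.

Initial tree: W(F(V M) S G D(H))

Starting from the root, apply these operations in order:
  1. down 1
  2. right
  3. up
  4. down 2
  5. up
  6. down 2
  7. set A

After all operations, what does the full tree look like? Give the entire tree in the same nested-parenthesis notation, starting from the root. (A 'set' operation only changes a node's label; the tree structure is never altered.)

Answer: W(F(V M) S A D(H))

Derivation:
Step 1 (down 1): focus=S path=1 depth=1 children=[] left=['F'] right=['G', 'D'] parent=W
Step 2 (right): focus=G path=2 depth=1 children=[] left=['F', 'S'] right=['D'] parent=W
Step 3 (up): focus=W path=root depth=0 children=['F', 'S', 'G', 'D'] (at root)
Step 4 (down 2): focus=G path=2 depth=1 children=[] left=['F', 'S'] right=['D'] parent=W
Step 5 (up): focus=W path=root depth=0 children=['F', 'S', 'G', 'D'] (at root)
Step 6 (down 2): focus=G path=2 depth=1 children=[] left=['F', 'S'] right=['D'] parent=W
Step 7 (set A): focus=A path=2 depth=1 children=[] left=['F', 'S'] right=['D'] parent=W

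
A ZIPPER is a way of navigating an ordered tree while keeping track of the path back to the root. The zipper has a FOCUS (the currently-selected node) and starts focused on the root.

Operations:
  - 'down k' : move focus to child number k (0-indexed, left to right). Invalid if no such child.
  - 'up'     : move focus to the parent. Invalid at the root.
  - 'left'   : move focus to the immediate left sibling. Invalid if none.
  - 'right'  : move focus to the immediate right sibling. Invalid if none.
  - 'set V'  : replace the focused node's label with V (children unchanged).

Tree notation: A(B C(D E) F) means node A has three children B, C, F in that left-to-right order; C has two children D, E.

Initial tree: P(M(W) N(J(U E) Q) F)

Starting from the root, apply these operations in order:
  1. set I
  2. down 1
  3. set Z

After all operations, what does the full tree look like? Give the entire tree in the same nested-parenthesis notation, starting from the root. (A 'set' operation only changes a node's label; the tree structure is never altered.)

Step 1 (set I): focus=I path=root depth=0 children=['M', 'N', 'F'] (at root)
Step 2 (down 1): focus=N path=1 depth=1 children=['J', 'Q'] left=['M'] right=['F'] parent=I
Step 3 (set Z): focus=Z path=1 depth=1 children=['J', 'Q'] left=['M'] right=['F'] parent=I

Answer: I(M(W) Z(J(U E) Q) F)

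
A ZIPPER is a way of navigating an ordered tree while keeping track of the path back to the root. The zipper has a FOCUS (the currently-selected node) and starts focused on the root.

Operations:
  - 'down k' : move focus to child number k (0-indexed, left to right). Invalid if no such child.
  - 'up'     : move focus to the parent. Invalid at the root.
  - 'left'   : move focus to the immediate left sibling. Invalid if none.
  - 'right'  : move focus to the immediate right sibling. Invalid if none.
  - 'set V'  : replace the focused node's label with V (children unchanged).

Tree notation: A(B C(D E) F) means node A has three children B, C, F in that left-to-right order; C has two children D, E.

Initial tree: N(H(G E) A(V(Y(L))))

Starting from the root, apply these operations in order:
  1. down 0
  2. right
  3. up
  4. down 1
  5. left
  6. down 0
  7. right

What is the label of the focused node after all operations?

Step 1 (down 0): focus=H path=0 depth=1 children=['G', 'E'] left=[] right=['A'] parent=N
Step 2 (right): focus=A path=1 depth=1 children=['V'] left=['H'] right=[] parent=N
Step 3 (up): focus=N path=root depth=0 children=['H', 'A'] (at root)
Step 4 (down 1): focus=A path=1 depth=1 children=['V'] left=['H'] right=[] parent=N
Step 5 (left): focus=H path=0 depth=1 children=['G', 'E'] left=[] right=['A'] parent=N
Step 6 (down 0): focus=G path=0/0 depth=2 children=[] left=[] right=['E'] parent=H
Step 7 (right): focus=E path=0/1 depth=2 children=[] left=['G'] right=[] parent=H

Answer: E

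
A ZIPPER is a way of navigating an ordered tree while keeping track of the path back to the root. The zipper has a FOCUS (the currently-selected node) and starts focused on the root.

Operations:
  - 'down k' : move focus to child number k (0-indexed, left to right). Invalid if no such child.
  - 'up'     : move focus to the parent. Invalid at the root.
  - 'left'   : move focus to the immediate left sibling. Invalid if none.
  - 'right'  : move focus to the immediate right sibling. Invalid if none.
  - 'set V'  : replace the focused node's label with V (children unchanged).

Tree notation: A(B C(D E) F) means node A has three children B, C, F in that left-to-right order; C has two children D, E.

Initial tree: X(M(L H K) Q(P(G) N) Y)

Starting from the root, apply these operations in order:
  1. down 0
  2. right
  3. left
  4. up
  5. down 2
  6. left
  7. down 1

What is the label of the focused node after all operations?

Step 1 (down 0): focus=M path=0 depth=1 children=['L', 'H', 'K'] left=[] right=['Q', 'Y'] parent=X
Step 2 (right): focus=Q path=1 depth=1 children=['P', 'N'] left=['M'] right=['Y'] parent=X
Step 3 (left): focus=M path=0 depth=1 children=['L', 'H', 'K'] left=[] right=['Q', 'Y'] parent=X
Step 4 (up): focus=X path=root depth=0 children=['M', 'Q', 'Y'] (at root)
Step 5 (down 2): focus=Y path=2 depth=1 children=[] left=['M', 'Q'] right=[] parent=X
Step 6 (left): focus=Q path=1 depth=1 children=['P', 'N'] left=['M'] right=['Y'] parent=X
Step 7 (down 1): focus=N path=1/1 depth=2 children=[] left=['P'] right=[] parent=Q

Answer: N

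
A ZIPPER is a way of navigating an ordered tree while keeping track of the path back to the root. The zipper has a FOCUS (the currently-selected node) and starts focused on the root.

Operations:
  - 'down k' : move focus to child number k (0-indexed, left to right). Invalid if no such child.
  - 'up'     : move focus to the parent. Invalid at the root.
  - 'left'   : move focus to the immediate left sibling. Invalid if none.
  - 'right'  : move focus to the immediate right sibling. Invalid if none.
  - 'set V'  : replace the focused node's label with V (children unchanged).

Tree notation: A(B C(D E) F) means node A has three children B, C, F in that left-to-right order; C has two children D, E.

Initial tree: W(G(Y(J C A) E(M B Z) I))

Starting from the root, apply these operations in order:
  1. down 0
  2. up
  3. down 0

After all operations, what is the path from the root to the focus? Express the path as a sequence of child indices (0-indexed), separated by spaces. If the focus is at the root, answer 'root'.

Step 1 (down 0): focus=G path=0 depth=1 children=['Y', 'E', 'I'] left=[] right=[] parent=W
Step 2 (up): focus=W path=root depth=0 children=['G'] (at root)
Step 3 (down 0): focus=G path=0 depth=1 children=['Y', 'E', 'I'] left=[] right=[] parent=W

Answer: 0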